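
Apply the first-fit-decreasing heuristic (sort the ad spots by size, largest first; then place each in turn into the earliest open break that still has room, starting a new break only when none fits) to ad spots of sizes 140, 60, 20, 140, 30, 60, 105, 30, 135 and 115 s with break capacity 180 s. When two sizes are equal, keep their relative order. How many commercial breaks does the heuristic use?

5

Sorted descending: 140, 140, 135, 115, 105, 60, 60, 30, 30, 20.
  140 → break 1 (new)  [load 140/180]
  140 → break 2 (new)  [load 140/180]
  135 → break 3 (new)  [load 135/180]
  115 → break 4 (new)  [load 115/180]
  105 → break 5 (new)  [load 105/180]
  60 → break 4  [load 175/180]
  60 → break 5  [load 165/180]
  30 → break 1  [load 170/180]
  30 → break 2  [load 170/180]
  20 → break 3  [load 155/180]
5 commercial breaks opened.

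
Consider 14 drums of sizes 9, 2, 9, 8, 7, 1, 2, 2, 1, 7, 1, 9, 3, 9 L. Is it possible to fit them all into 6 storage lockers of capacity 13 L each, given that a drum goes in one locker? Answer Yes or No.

Total = 70 L; ⌈70/13⌉ = 6.
7 drums each exceed half the capacity and cannot share a locker, forcing at least 7 storage lockers.
At least 7 storage lockers are required, but only 6 are allowed.

No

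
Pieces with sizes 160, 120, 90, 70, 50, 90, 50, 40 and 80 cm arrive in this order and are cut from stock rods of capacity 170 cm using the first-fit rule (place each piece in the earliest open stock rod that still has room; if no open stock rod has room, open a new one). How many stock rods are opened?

5

  160 → stock rod 1 (new)  [load 160/170]
  120 → stock rod 2 (new)  [load 120/170]
  90 → stock rod 3 (new)  [load 90/170]
  70 → stock rod 3  [load 160/170]
  50 → stock rod 2  [load 170/170]
  90 → stock rod 4 (new)  [load 90/170]
  50 → stock rod 4  [load 140/170]
  40 → stock rod 5 (new)  [load 40/170]
  80 → stock rod 5  [load 120/170]
5 stock rods opened.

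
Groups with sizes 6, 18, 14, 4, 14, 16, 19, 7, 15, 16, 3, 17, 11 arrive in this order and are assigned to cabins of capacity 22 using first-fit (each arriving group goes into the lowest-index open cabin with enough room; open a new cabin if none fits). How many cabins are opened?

  6 → cabin 1 (new)  [load 6/22]
  18 → cabin 2 (new)  [load 18/22]
  14 → cabin 1  [load 20/22]
  4 → cabin 2  [load 22/22]
  14 → cabin 3 (new)  [load 14/22]
  16 → cabin 4 (new)  [load 16/22]
  19 → cabin 5 (new)  [load 19/22]
  7 → cabin 3  [load 21/22]
  15 → cabin 6 (new)  [load 15/22]
  16 → cabin 7 (new)  [load 16/22]
  3 → cabin 4  [load 19/22]
  17 → cabin 8 (new)  [load 17/22]
  11 → cabin 9 (new)  [load 11/22]
9 cabins opened.

9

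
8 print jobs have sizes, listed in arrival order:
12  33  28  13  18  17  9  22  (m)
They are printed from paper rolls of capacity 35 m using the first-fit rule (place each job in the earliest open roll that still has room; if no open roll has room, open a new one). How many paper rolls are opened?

  12 → roll 1 (new)  [load 12/35]
  33 → roll 2 (new)  [load 33/35]
  28 → roll 3 (new)  [load 28/35]
  13 → roll 1  [load 25/35]
  18 → roll 4 (new)  [load 18/35]
  17 → roll 4  [load 35/35]
  9 → roll 1  [load 34/35]
  22 → roll 5 (new)  [load 22/35]
5 paper rolls opened.

5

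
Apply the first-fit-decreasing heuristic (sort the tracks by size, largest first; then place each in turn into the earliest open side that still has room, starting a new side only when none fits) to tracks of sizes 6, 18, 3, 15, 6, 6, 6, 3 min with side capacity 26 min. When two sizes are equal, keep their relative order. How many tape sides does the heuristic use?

3

Sorted descending: 18, 15, 6, 6, 6, 6, 3, 3.
  18 → side 1 (new)  [load 18/26]
  15 → side 2 (new)  [load 15/26]
  6 → side 1  [load 24/26]
  6 → side 2  [load 21/26]
  6 → side 3 (new)  [load 6/26]
  6 → side 3  [load 12/26]
  3 → side 2  [load 24/26]
  3 → side 3  [load 15/26]
3 tape sides opened.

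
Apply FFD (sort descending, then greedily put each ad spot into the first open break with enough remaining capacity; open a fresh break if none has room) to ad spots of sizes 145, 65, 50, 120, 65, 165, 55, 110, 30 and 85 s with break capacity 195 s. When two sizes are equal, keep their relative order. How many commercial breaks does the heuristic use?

Sorted descending: 165, 145, 120, 110, 85, 65, 65, 55, 50, 30.
  165 → break 1 (new)  [load 165/195]
  145 → break 2 (new)  [load 145/195]
  120 → break 3 (new)  [load 120/195]
  110 → break 4 (new)  [load 110/195]
  85 → break 4  [load 195/195]
  65 → break 3  [load 185/195]
  65 → break 5 (new)  [load 65/195]
  55 → break 5  [load 120/195]
  50 → break 2  [load 195/195]
  30 → break 1  [load 195/195]
5 commercial breaks opened.

5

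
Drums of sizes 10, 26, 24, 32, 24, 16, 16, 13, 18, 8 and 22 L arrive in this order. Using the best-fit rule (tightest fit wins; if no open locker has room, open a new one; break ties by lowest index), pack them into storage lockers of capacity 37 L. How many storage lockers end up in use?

7

  10 → locker 1 (new)  [load 10/37]
  26 → locker 1  [load 36/37]
  24 → locker 2 (new)  [load 24/37]
  32 → locker 3 (new)  [load 32/37]
  24 → locker 4 (new)  [load 24/37]
  16 → locker 5 (new)  [load 16/37]
  16 → locker 5  [load 32/37]
  13 → locker 2  [load 37/37]
  18 → locker 6 (new)  [load 18/37]
  8 → locker 4  [load 32/37]
  22 → locker 7 (new)  [load 22/37]
7 storage lockers opened.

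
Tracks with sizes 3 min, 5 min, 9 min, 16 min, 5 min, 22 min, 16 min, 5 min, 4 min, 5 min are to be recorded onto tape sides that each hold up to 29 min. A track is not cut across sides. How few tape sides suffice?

Total = 22 + 16 + 16 + 9 + 5 + 5 + 5 + 5 + 4 + 3 = 90 min.
Lower bound: ⌈90/29⌉ = 4 tape sides.
A packing using 4 tape sides:
  side 1: 22 + 5 = 27
  side 2: 16 + 9 + 4 = 29
  side 3: 16 + 5 + 5 + 3 = 29
  side 4: 5 = 5
This matches the lower bound, so 4 is optimal.

4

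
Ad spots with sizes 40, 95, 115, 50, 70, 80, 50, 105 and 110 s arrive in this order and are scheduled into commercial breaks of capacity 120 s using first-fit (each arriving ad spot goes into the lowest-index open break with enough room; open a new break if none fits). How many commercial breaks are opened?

7

  40 → break 1 (new)  [load 40/120]
  95 → break 2 (new)  [load 95/120]
  115 → break 3 (new)  [load 115/120]
  50 → break 1  [load 90/120]
  70 → break 4 (new)  [load 70/120]
  80 → break 5 (new)  [load 80/120]
  50 → break 4  [load 120/120]
  105 → break 6 (new)  [load 105/120]
  110 → break 7 (new)  [load 110/120]
7 commercial breaks opened.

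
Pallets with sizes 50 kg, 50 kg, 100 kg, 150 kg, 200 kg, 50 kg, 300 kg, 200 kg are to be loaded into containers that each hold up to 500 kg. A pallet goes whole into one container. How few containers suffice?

Total = 300 + 200 + 200 + 150 + 100 + 50 + 50 + 50 = 1100 kg.
Lower bound: ⌈1100/500⌉ = 3 containers.
A packing using 3 containers:
  container 1: 300 + 200 = 500
  container 2: 200 + 150 + 100 + 50 = 500
  container 3: 50 + 50 = 100
This matches the lower bound, so 3 is optimal.

3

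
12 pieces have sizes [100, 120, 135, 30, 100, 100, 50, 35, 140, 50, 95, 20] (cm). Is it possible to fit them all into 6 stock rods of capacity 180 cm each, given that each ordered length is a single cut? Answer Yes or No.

No

Total = 975 cm; ⌈975/180⌉ = 6.
7 pieces each exceed half the capacity and cannot share a stock rod, forcing at least 7 stock rods.
At least 7 stock rods are required, but only 6 are allowed.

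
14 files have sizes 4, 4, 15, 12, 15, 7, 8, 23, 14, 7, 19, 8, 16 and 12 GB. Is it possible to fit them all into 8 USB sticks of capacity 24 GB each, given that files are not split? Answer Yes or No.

Yes

A valid assignment using 8 USB sticks:
  USB stick 1: 23 = 23
  USB stick 2: 19 + 4 = 23
  USB stick 3: 16 + 8 = 24
  USB stick 4: 15 + 8 = 23
  USB stick 5: 15 + 7 = 22
  USB stick 6: 14 + 7 = 21
  USB stick 7: 12 + 12 = 24
  USB stick 8: 4 = 4
Every load is within 24 GB, so 8 USB sticks suffice.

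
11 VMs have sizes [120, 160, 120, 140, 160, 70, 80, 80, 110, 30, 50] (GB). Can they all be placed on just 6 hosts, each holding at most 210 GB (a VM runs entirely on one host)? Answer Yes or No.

Yes

A valid assignment using 6 hosts:
  host 1: 160 + 50 = 210
  host 2: 160 + 30 = 190
  host 3: 140 + 70 = 210
  host 4: 120 + 80 = 200
  host 5: 120 + 80 = 200
  host 6: 110 = 110
Every load is within 210 GB, so 6 hosts suffice.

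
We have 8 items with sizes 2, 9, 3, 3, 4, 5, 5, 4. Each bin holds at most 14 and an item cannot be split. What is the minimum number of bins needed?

3

Total = 9 + 5 + 5 + 4 + 4 + 3 + 3 + 2 = 35.
Lower bound: ⌈35/14⌉ = 3 bins.
A packing using 3 bins:
  bin 1: 9 + 5 = 14
  bin 2: 5 + 4 + 4 = 13
  bin 3: 3 + 3 + 2 = 8
This matches the lower bound, so 3 is optimal.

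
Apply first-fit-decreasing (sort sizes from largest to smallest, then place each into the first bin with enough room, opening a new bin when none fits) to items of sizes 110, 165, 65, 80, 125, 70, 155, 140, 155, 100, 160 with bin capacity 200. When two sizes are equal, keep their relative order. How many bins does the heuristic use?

8

Sorted descending: 165, 160, 155, 155, 140, 125, 110, 100, 80, 70, 65.
  165 → bin 1 (new)  [load 165/200]
  160 → bin 2 (new)  [load 160/200]
  155 → bin 3 (new)  [load 155/200]
  155 → bin 4 (new)  [load 155/200]
  140 → bin 5 (new)  [load 140/200]
  125 → bin 6 (new)  [load 125/200]
  110 → bin 7 (new)  [load 110/200]
  100 → bin 8 (new)  [load 100/200]
  80 → bin 7  [load 190/200]
  70 → bin 6  [load 195/200]
  65 → bin 8  [load 165/200]
8 bins opened.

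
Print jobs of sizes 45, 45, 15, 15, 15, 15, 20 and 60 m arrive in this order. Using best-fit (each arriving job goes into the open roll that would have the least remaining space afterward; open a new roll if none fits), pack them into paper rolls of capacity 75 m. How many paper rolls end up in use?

4

  45 → roll 1 (new)  [load 45/75]
  45 → roll 2 (new)  [load 45/75]
  15 → roll 1  [load 60/75]
  15 → roll 1  [load 75/75]
  15 → roll 2  [load 60/75]
  15 → roll 2  [load 75/75]
  20 → roll 3 (new)  [load 20/75]
  60 → roll 4 (new)  [load 60/75]
4 paper rolls opened.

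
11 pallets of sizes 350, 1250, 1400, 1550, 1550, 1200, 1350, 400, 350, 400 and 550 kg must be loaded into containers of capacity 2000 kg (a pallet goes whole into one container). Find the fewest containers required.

6

Total = 1550 + 1550 + 1400 + 1350 + 1250 + 1200 + 550 + 400 + 400 + 350 + 350 = 10350 kg.
Lower bound: ⌈10350/2000⌉ = 6 containers.
A packing using 6 containers:
  container 1: 1550 + 400 = 1950
  container 2: 1550 + 400 = 1950
  container 3: 1400 + 550 = 1950
  container 4: 1350 + 350 = 1700
  container 5: 1250 + 350 = 1600
  container 6: 1200 = 1200
This matches the lower bound, so 6 is optimal.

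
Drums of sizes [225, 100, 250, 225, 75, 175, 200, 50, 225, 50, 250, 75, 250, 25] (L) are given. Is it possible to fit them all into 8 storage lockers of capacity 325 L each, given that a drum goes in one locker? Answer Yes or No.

A valid assignment using 8 storage lockers:
  locker 1: 250 + 75 = 325
  locker 2: 250 + 75 = 325
  locker 3: 250 + 50 + 25 = 325
  locker 4: 225 + 100 = 325
  locker 5: 225 + 50 = 275
  locker 6: 225 = 225
  locker 7: 200 = 200
  locker 8: 175 = 175
Every load is within 325 L, so 8 storage lockers suffice.

Yes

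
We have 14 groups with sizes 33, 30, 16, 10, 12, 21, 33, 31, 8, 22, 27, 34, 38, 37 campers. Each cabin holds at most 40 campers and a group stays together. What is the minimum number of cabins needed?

Total = 38 + 37 + 34 + 33 + 33 + 31 + 30 + 27 + 22 + 21 + 16 + 12 + 10 + 8 = 352 campers.
Lower bound: ⌈352/40⌉ = 9 cabins.
Also, 10 groups each exceed 20 campers, and no two of those can share a cabin, so at least 10 cabins are needed.
A packing using 10 cabins:
  cabin 1: 38 = 38
  cabin 2: 37 = 37
  cabin 3: 34 = 34
  cabin 4: 33 = 33
  cabin 5: 33 = 33
  cabin 6: 31 + 8 = 39
  cabin 7: 30 + 10 = 40
  cabin 8: 27 + 12 = 39
  cabin 9: 22 + 16 = 38
  cabin 10: 21 = 21
This matches the lower bound, so 10 is optimal.

10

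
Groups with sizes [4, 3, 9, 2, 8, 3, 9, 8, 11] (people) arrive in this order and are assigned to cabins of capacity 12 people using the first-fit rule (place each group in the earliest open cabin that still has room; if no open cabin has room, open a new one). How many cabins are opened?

  4 → cabin 1 (new)  [load 4/12]
  3 → cabin 1  [load 7/12]
  9 → cabin 2 (new)  [load 9/12]
  2 → cabin 1  [load 9/12]
  8 → cabin 3 (new)  [load 8/12]
  3 → cabin 1  [load 12/12]
  9 → cabin 4 (new)  [load 9/12]
  8 → cabin 5 (new)  [load 8/12]
  11 → cabin 6 (new)  [load 11/12]
6 cabins opened.

6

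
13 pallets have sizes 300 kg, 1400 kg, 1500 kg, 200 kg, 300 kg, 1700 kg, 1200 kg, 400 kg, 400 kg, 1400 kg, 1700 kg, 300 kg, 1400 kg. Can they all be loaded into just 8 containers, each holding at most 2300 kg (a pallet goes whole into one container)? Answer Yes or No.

A valid assignment using 7 containers:
  container 1: 1700 + 400 + 200 = 2300
  container 2: 1700 + 400 = 2100
  container 3: 1500 + 300 + 300 = 2100
  container 4: 1400 + 300 = 1700
  container 5: 1400 = 1400
  container 6: 1400 = 1400
  container 7: 1200 = 1200
That uses only 7 ≤ 8, so 8 containers are enough.

Yes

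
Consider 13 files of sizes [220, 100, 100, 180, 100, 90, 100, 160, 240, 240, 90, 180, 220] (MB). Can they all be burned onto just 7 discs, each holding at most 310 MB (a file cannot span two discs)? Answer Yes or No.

Total = 2020 MB; ⌈2020/310⌉ = 7.
The bound of 7 does not rule out 7, but exhaustive search shows no assignment into 7 discs of capacity 310 MB exists — the minimum is 8.

No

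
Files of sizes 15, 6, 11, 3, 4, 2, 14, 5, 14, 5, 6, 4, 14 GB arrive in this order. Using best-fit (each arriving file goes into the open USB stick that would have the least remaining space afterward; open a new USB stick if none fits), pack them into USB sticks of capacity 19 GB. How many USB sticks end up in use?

6

  15 → USB stick 1 (new)  [load 15/19]
  6 → USB stick 2 (new)  [load 6/19]
  11 → USB stick 2  [load 17/19]
  3 → USB stick 1  [load 18/19]
  4 → USB stick 3 (new)  [load 4/19]
  2 → USB stick 2  [load 19/19]
  14 → USB stick 3  [load 18/19]
  5 → USB stick 4 (new)  [load 5/19]
  14 → USB stick 4  [load 19/19]
  5 → USB stick 5 (new)  [load 5/19]
  6 → USB stick 5  [load 11/19]
  4 → USB stick 5  [load 15/19]
  14 → USB stick 6 (new)  [load 14/19]
6 USB sticks opened.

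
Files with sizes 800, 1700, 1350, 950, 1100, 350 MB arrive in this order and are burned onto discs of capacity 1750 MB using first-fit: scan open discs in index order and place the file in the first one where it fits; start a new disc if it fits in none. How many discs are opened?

4

  800 → disc 1 (new)  [load 800/1750]
  1700 → disc 2 (new)  [load 1700/1750]
  1350 → disc 3 (new)  [load 1350/1750]
  950 → disc 1  [load 1750/1750]
  1100 → disc 4 (new)  [load 1100/1750]
  350 → disc 3  [load 1700/1750]
4 discs opened.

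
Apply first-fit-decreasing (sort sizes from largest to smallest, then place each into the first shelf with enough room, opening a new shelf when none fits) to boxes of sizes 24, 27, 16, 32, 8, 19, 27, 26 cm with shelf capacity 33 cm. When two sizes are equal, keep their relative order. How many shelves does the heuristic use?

Sorted descending: 32, 27, 27, 26, 24, 19, 16, 8.
  32 → shelf 1 (new)  [load 32/33]
  27 → shelf 2 (new)  [load 27/33]
  27 → shelf 3 (new)  [load 27/33]
  26 → shelf 4 (new)  [load 26/33]
  24 → shelf 5 (new)  [load 24/33]
  19 → shelf 6 (new)  [load 19/33]
  16 → shelf 7 (new)  [load 16/33]
  8 → shelf 5  [load 32/33]
7 shelves opened.

7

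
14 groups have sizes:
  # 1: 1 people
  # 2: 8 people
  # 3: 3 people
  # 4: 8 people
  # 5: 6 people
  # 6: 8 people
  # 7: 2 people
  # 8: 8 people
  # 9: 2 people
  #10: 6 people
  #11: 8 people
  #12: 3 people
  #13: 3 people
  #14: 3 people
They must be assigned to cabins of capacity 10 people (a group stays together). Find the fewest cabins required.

Total = 8 + 8 + 8 + 8 + 8 + 6 + 6 + 3 + 3 + 3 + 3 + 2 + 2 + 1 = 69 people.
Lower bound: ⌈69/10⌉ = 7 cabins.
A packing using 8 cabins:
  cabin 1: 8 + 2 = 10
  cabin 2: 8 + 2 = 10
  cabin 3: 8 + 1 = 9
  cabin 4: 8 = 8
  cabin 5: 8 = 8
  cabin 6: 6 + 3 = 9
  cabin 7: 6 + 3 = 9
  cabin 8: 3 + 3 = 6
No arrangement into 7 cabins stays within capacity, so 8 is optimal.

8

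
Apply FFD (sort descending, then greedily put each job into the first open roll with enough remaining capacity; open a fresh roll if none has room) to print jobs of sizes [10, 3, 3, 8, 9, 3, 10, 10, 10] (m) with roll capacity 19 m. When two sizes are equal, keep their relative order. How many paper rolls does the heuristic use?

4

Sorted descending: 10, 10, 10, 10, 9, 8, 3, 3, 3.
  10 → roll 1 (new)  [load 10/19]
  10 → roll 2 (new)  [load 10/19]
  10 → roll 3 (new)  [load 10/19]
  10 → roll 4 (new)  [load 10/19]
  9 → roll 1  [load 19/19]
  8 → roll 2  [load 18/19]
  3 → roll 3  [load 13/19]
  3 → roll 3  [load 16/19]
  3 → roll 3  [load 19/19]
4 paper rolls opened.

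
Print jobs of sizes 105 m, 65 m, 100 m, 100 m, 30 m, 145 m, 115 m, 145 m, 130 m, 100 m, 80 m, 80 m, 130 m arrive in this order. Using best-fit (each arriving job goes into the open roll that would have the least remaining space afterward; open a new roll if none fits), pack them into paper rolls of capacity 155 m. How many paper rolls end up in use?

  105 → roll 1 (new)  [load 105/155]
  65 → roll 2 (new)  [load 65/155]
  100 → roll 3 (new)  [load 100/155]
  100 → roll 4 (new)  [load 100/155]
  30 → roll 1  [load 135/155]
  145 → roll 5 (new)  [load 145/155]
  115 → roll 6 (new)  [load 115/155]
  145 → roll 7 (new)  [load 145/155]
  130 → roll 8 (new)  [load 130/155]
  100 → roll 9 (new)  [load 100/155]
  80 → roll 2  [load 145/155]
  80 → roll 10 (new)  [load 80/155]
  130 → roll 11 (new)  [load 130/155]
11 paper rolls opened.

11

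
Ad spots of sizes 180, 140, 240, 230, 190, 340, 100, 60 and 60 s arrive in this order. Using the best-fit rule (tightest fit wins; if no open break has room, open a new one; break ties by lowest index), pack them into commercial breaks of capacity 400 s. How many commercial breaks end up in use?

5

  180 → break 1 (new)  [load 180/400]
  140 → break 1  [load 320/400]
  240 → break 2 (new)  [load 240/400]
  230 → break 3 (new)  [load 230/400]
  190 → break 4 (new)  [load 190/400]
  340 → break 5 (new)  [load 340/400]
  100 → break 2  [load 340/400]
  60 → break 2  [load 400/400]
  60 → break 5  [load 400/400]
5 commercial breaks opened.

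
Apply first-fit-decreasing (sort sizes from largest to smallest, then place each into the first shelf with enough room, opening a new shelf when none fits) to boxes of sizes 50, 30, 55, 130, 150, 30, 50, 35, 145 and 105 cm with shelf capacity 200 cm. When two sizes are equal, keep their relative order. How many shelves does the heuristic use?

Sorted descending: 150, 145, 130, 105, 55, 50, 50, 35, 30, 30.
  150 → shelf 1 (new)  [load 150/200]
  145 → shelf 2 (new)  [load 145/200]
  130 → shelf 3 (new)  [load 130/200]
  105 → shelf 4 (new)  [load 105/200]
  55 → shelf 2  [load 200/200]
  50 → shelf 1  [load 200/200]
  50 → shelf 3  [load 180/200]
  35 → shelf 4  [load 140/200]
  30 → shelf 4  [load 170/200]
  30 → shelf 4  [load 200/200]
4 shelves opened.

4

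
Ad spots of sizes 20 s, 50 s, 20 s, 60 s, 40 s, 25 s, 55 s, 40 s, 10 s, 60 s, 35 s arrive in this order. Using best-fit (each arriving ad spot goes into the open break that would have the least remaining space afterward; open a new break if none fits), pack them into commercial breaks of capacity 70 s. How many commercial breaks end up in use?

7

  20 → break 1 (new)  [load 20/70]
  50 → break 1  [load 70/70]
  20 → break 2 (new)  [load 20/70]
  60 → break 3 (new)  [load 60/70]
  40 → break 2  [load 60/70]
  25 → break 4 (new)  [load 25/70]
  55 → break 5 (new)  [load 55/70]
  40 → break 4  [load 65/70]
  10 → break 2  [load 70/70]
  60 → break 6 (new)  [load 60/70]
  35 → break 7 (new)  [load 35/70]
7 commercial breaks opened.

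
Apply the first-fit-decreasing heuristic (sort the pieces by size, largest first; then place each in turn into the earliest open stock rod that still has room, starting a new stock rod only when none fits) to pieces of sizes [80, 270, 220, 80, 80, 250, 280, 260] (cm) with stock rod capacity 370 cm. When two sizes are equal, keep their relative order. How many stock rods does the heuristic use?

Sorted descending: 280, 270, 260, 250, 220, 80, 80, 80.
  280 → stock rod 1 (new)  [load 280/370]
  270 → stock rod 2 (new)  [load 270/370]
  260 → stock rod 3 (new)  [load 260/370]
  250 → stock rod 4 (new)  [load 250/370]
  220 → stock rod 5 (new)  [load 220/370]
  80 → stock rod 1  [load 360/370]
  80 → stock rod 2  [load 350/370]
  80 → stock rod 3  [load 340/370]
5 stock rods opened.

5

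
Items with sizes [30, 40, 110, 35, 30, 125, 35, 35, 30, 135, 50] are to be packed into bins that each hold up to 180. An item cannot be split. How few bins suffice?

Total = 135 + 125 + 110 + 50 + 40 + 35 + 35 + 35 + 30 + 30 + 30 = 655.
Lower bound: ⌈655/180⌉ = 4 bins.
A packing using 4 bins:
  bin 1: 135 + 40 = 175
  bin 2: 125 + 50 = 175
  bin 3: 110 + 35 + 35 = 180
  bin 4: 35 + 30 + 30 + 30 = 125
This matches the lower bound, so 4 is optimal.

4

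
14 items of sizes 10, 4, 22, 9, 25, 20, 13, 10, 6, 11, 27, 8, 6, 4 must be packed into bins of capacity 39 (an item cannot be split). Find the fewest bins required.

5

Total = 27 + 25 + 22 + 20 + 13 + 11 + 10 + 10 + 9 + 8 + 6 + 6 + 4 + 4 = 175.
Lower bound: ⌈175/39⌉ = 5 bins.
A packing using 5 bins:
  bin 1: 27 + 11 = 38
  bin 2: 25 + 13 = 38
  bin 3: 22 + 10 + 6 = 38
  bin 4: 20 + 10 + 9 = 39
  bin 5: 8 + 6 + 4 + 4 = 22
This matches the lower bound, so 5 is optimal.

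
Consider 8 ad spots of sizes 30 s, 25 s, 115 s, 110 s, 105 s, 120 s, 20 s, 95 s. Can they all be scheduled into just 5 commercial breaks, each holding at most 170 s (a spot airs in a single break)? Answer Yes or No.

A valid assignment using 5 commercial breaks:
  break 1: 120 + 30 + 20 = 170
  break 2: 115 + 25 = 140
  break 3: 110 = 110
  break 4: 105 = 105
  break 5: 95 = 95
Every load is within 170 s, so 5 commercial breaks suffice.

Yes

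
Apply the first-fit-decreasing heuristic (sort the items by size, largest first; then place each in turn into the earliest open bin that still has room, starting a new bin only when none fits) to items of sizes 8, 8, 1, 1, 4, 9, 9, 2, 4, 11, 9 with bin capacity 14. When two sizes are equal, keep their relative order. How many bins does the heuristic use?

6

Sorted descending: 11, 9, 9, 9, 8, 8, 4, 4, 2, 1, 1.
  11 → bin 1 (new)  [load 11/14]
  9 → bin 2 (new)  [load 9/14]
  9 → bin 3 (new)  [load 9/14]
  9 → bin 4 (new)  [load 9/14]
  8 → bin 5 (new)  [load 8/14]
  8 → bin 6 (new)  [load 8/14]
  4 → bin 2  [load 13/14]
  4 → bin 3  [load 13/14]
  2 → bin 1  [load 13/14]
  1 → bin 1  [load 14/14]
  1 → bin 2  [load 14/14]
6 bins opened.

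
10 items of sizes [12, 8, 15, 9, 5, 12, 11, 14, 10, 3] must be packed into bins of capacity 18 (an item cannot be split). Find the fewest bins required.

7

Total = 15 + 14 + 12 + 12 + 11 + 10 + 9 + 8 + 5 + 3 = 99.
Lower bound: ⌈99/18⌉ = 6 bins.
A packing using 7 bins:
  bin 1: 15 + 3 = 18
  bin 2: 14 = 14
  bin 3: 12 + 5 = 17
  bin 4: 12 = 12
  bin 5: 11 = 11
  bin 6: 10 + 8 = 18
  bin 7: 9 = 9
No arrangement into 6 bins stays within capacity, so 7 is optimal.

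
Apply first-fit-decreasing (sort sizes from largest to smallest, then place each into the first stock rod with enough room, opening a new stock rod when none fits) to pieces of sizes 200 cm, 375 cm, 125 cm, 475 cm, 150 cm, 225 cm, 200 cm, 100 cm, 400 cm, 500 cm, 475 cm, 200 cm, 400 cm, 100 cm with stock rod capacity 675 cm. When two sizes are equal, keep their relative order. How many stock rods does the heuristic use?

Sorted descending: 500, 475, 475, 400, 400, 375, 225, 200, 200, 200, 150, 125, 100, 100.
  500 → stock rod 1 (new)  [load 500/675]
  475 → stock rod 2 (new)  [load 475/675]
  475 → stock rod 3 (new)  [load 475/675]
  400 → stock rod 4 (new)  [load 400/675]
  400 → stock rod 5 (new)  [load 400/675]
  375 → stock rod 6 (new)  [load 375/675]
  225 → stock rod 4  [load 625/675]
  200 → stock rod 2  [load 675/675]
  200 → stock rod 3  [load 675/675]
  200 → stock rod 5  [load 600/675]
  150 → stock rod 1  [load 650/675]
  125 → stock rod 6  [load 500/675]
  100 → stock rod 6  [load 600/675]
  100 → stock rod 7 (new)  [load 100/675]
7 stock rods opened.

7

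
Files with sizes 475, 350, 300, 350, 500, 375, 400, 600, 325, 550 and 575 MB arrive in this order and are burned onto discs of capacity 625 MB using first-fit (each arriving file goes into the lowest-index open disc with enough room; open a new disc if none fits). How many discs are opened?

10

  475 → disc 1 (new)  [load 475/625]
  350 → disc 2 (new)  [load 350/625]
  300 → disc 3 (new)  [load 300/625]
  350 → disc 4 (new)  [load 350/625]
  500 → disc 5 (new)  [load 500/625]
  375 → disc 6 (new)  [load 375/625]
  400 → disc 7 (new)  [load 400/625]
  600 → disc 8 (new)  [load 600/625]
  325 → disc 3  [load 625/625]
  550 → disc 9 (new)  [load 550/625]
  575 → disc 10 (new)  [load 575/625]
10 discs opened.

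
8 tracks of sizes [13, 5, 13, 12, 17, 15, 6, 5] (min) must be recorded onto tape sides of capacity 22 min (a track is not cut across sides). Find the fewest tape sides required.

5

Total = 17 + 15 + 13 + 13 + 12 + 6 + 5 + 5 = 86 min.
Lower bound: ⌈86/22⌉ = 4 tape sides.
Also, 5 tracks each exceed 11 min, and no two of those can share a side, so at least 5 tape sides are needed.
A packing using 5 tape sides:
  side 1: 17 + 5 = 22
  side 2: 15 + 6 = 21
  side 3: 13 + 5 = 18
  side 4: 13 = 13
  side 5: 12 = 12
This matches the lower bound, so 5 is optimal.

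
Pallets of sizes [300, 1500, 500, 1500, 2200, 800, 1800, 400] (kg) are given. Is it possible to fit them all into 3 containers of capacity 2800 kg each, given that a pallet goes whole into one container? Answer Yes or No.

No

Total = 9000 kg; ⌈9000/2800⌉ = 4.
At least 4 containers are required, but only 3 are allowed.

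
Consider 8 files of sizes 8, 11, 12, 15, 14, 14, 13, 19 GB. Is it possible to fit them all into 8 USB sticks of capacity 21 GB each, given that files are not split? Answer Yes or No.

Yes

A valid assignment using 7 USB sticks:
  USB stick 1: 19 = 19
  USB stick 2: 15 = 15
  USB stick 3: 14 = 14
  USB stick 4: 14 = 14
  USB stick 5: 13 + 8 = 21
  USB stick 6: 12 = 12
  USB stick 7: 11 = 11
That uses only 7 ≤ 8, so 8 USB sticks are enough.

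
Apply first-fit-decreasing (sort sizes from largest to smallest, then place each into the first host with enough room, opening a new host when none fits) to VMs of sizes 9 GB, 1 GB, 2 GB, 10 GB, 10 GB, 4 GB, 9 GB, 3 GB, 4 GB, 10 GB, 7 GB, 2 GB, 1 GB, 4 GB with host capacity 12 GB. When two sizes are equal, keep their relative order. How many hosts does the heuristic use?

Sorted descending: 10, 10, 10, 9, 9, 7, 4, 4, 4, 3, 2, 2, 1, 1.
  10 → host 1 (new)  [load 10/12]
  10 → host 2 (new)  [load 10/12]
  10 → host 3 (new)  [load 10/12]
  9 → host 4 (new)  [load 9/12]
  9 → host 5 (new)  [load 9/12]
  7 → host 6 (new)  [load 7/12]
  4 → host 6  [load 11/12]
  4 → host 7 (new)  [load 4/12]
  4 → host 7  [load 8/12]
  3 → host 4  [load 12/12]
  2 → host 1  [load 12/12]
  2 → host 2  [load 12/12]
  1 → host 3  [load 11/12]
  1 → host 3  [load 12/12]
7 hosts opened.

7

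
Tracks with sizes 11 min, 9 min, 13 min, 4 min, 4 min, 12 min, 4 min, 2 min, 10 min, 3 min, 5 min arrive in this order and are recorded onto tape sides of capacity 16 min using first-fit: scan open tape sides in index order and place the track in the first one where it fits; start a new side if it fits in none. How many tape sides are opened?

5

  11 → side 1 (new)  [load 11/16]
  9 → side 2 (new)  [load 9/16]
  13 → side 3 (new)  [load 13/16]
  4 → side 1  [load 15/16]
  4 → side 2  [load 13/16]
  12 → side 4 (new)  [load 12/16]
  4 → side 4  [load 16/16]
  2 → side 2  [load 15/16]
  10 → side 5 (new)  [load 10/16]
  3 → side 3  [load 16/16]
  5 → side 5  [load 15/16]
5 tape sides opened.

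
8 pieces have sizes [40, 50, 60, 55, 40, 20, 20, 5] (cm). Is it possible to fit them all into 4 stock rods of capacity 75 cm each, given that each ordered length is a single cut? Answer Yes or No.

Total = 290 cm; ⌈290/75⌉ = 4.
5 pieces each exceed half the capacity and cannot share a stock rod, forcing at least 5 stock rods.
At least 5 stock rods are required, but only 4 are allowed.

No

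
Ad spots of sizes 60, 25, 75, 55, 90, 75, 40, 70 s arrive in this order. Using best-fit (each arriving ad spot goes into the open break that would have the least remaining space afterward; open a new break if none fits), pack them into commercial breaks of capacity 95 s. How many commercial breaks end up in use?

  60 → break 1 (new)  [load 60/95]
  25 → break 1  [load 85/95]
  75 → break 2 (new)  [load 75/95]
  55 → break 3 (new)  [load 55/95]
  90 → break 4 (new)  [load 90/95]
  75 → break 5 (new)  [load 75/95]
  40 → break 3  [load 95/95]
  70 → break 6 (new)  [load 70/95]
6 commercial breaks opened.

6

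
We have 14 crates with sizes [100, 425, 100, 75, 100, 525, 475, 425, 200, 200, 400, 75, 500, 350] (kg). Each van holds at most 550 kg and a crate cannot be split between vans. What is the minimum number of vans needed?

Total = 525 + 500 + 475 + 425 + 425 + 400 + 350 + 200 + 200 + 100 + 100 + 100 + 75 + 75 = 3950 kg.
Lower bound: ⌈3950/550⌉ = 8 vans.
A packing using 8 vans:
  van 1: 525 = 525
  van 2: 500 = 500
  van 3: 475 + 75 = 550
  van 4: 425 + 100 = 525
  van 5: 425 + 100 = 525
  van 6: 400 + 100 = 500
  van 7: 350 + 200 = 550
  van 8: 200 + 75 = 275
This matches the lower bound, so 8 is optimal.

8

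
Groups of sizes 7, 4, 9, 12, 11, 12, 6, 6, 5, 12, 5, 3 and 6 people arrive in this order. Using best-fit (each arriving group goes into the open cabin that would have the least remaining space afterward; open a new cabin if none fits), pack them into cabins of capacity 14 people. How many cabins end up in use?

8

  7 → cabin 1 (new)  [load 7/14]
  4 → cabin 1  [load 11/14]
  9 → cabin 2 (new)  [load 9/14]
  12 → cabin 3 (new)  [load 12/14]
  11 → cabin 4 (new)  [load 11/14]
  12 → cabin 5 (new)  [load 12/14]
  6 → cabin 6 (new)  [load 6/14]
  6 → cabin 6  [load 12/14]
  5 → cabin 2  [load 14/14]
  12 → cabin 7 (new)  [load 12/14]
  5 → cabin 8 (new)  [load 5/14]
  3 → cabin 1  [load 14/14]
  6 → cabin 8  [load 11/14]
8 cabins opened.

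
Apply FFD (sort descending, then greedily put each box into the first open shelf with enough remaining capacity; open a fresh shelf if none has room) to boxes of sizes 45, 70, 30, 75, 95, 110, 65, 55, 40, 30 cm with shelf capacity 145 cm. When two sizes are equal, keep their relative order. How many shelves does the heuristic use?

5

Sorted descending: 110, 95, 75, 70, 65, 55, 45, 40, 30, 30.
  110 → shelf 1 (new)  [load 110/145]
  95 → shelf 2 (new)  [load 95/145]
  75 → shelf 3 (new)  [load 75/145]
  70 → shelf 3  [load 145/145]
  65 → shelf 4 (new)  [load 65/145]
  55 → shelf 4  [load 120/145]
  45 → shelf 2  [load 140/145]
  40 → shelf 5 (new)  [load 40/145]
  30 → shelf 1  [load 140/145]
  30 → shelf 5  [load 70/145]
5 shelves opened.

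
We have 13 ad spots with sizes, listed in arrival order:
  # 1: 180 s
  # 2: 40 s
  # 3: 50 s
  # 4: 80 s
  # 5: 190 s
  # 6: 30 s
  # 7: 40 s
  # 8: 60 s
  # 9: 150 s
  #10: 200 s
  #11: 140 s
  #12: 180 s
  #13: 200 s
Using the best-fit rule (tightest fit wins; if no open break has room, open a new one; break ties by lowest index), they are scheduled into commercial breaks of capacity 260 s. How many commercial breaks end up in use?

  180 → break 1 (new)  [load 180/260]
  40 → break 1  [load 220/260]
  50 → break 2 (new)  [load 50/260]
  80 → break 2  [load 130/260]
  190 → break 3 (new)  [load 190/260]
  30 → break 1  [load 250/260]
  40 → break 3  [load 230/260]
  60 → break 2  [load 190/260]
  150 → break 4 (new)  [load 150/260]
  200 → break 5 (new)  [load 200/260]
  140 → break 6 (new)  [load 140/260]
  180 → break 7 (new)  [load 180/260]
  200 → break 8 (new)  [load 200/260]
8 commercial breaks opened.

8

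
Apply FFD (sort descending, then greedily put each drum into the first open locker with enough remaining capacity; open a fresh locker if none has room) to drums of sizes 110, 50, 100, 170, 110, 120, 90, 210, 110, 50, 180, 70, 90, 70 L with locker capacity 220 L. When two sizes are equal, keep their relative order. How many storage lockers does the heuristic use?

8

Sorted descending: 210, 180, 170, 120, 110, 110, 110, 100, 90, 90, 70, 70, 50, 50.
  210 → locker 1 (new)  [load 210/220]
  180 → locker 2 (new)  [load 180/220]
  170 → locker 3 (new)  [load 170/220]
  120 → locker 4 (new)  [load 120/220]
  110 → locker 5 (new)  [load 110/220]
  110 → locker 5  [load 220/220]
  110 → locker 6 (new)  [load 110/220]
  100 → locker 4  [load 220/220]
  90 → locker 6  [load 200/220]
  90 → locker 7 (new)  [load 90/220]
  70 → locker 7  [load 160/220]
  70 → locker 8 (new)  [load 70/220]
  50 → locker 3  [load 220/220]
  50 → locker 7  [load 210/220]
8 storage lockers opened.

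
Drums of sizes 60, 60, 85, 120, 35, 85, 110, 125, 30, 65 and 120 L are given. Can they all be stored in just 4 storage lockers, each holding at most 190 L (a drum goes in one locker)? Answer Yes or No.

No

Total = 895 L; ⌈895/190⌉ = 5.
At least 5 storage lockers are required, but only 4 are allowed.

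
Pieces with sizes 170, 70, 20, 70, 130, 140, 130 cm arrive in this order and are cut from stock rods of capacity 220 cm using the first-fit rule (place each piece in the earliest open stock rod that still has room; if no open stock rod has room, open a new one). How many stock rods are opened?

5

  170 → stock rod 1 (new)  [load 170/220]
  70 → stock rod 2 (new)  [load 70/220]
  20 → stock rod 1  [load 190/220]
  70 → stock rod 2  [load 140/220]
  130 → stock rod 3 (new)  [load 130/220]
  140 → stock rod 4 (new)  [load 140/220]
  130 → stock rod 5 (new)  [load 130/220]
5 stock rods opened.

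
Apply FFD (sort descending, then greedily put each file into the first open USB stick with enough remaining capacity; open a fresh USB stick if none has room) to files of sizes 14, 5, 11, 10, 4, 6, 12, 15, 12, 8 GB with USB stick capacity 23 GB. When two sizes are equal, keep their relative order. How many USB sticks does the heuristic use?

5

Sorted descending: 15, 14, 12, 12, 11, 10, 8, 6, 5, 4.
  15 → USB stick 1 (new)  [load 15/23]
  14 → USB stick 2 (new)  [load 14/23]
  12 → USB stick 3 (new)  [load 12/23]
  12 → USB stick 4 (new)  [load 12/23]
  11 → USB stick 3  [load 23/23]
  10 → USB stick 4  [load 22/23]
  8 → USB stick 1  [load 23/23]
  6 → USB stick 2  [load 20/23]
  5 → USB stick 5 (new)  [load 5/23]
  4 → USB stick 5  [load 9/23]
5 USB sticks opened.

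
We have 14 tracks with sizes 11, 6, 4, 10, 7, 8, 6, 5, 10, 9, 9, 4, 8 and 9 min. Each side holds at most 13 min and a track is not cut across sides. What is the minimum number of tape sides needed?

10

Total = 11 + 10 + 10 + 9 + 9 + 9 + 8 + 8 + 7 + 6 + 6 + 5 + 4 + 4 = 106 min.
Lower bound: ⌈106/13⌉ = 9 tape sides.
A packing using 10 tape sides:
  side 1: 11 = 11
  side 2: 10 = 10
  side 3: 10 = 10
  side 4: 9 + 4 = 13
  side 5: 9 + 4 = 13
  side 6: 9 = 9
  side 7: 8 + 5 = 13
  side 8: 8 = 8
  side 9: 7 + 6 = 13
  side 10: 6 = 6
No arrangement into 9 tape sides stays within capacity, so 10 is optimal.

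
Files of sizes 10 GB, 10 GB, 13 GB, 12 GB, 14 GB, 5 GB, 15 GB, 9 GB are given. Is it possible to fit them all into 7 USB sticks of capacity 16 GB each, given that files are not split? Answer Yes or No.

Yes

A valid assignment using 7 USB sticks:
  USB stick 1: 15 = 15
  USB stick 2: 14 = 14
  USB stick 3: 13 = 13
  USB stick 4: 12 = 12
  USB stick 5: 10 + 5 = 15
  USB stick 6: 10 = 10
  USB stick 7: 9 = 9
Every load is within 16 GB, so 7 USB sticks suffice.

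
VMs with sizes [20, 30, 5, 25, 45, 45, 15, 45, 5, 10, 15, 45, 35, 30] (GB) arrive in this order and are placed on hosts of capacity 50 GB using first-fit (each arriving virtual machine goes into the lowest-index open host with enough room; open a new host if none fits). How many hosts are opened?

  20 → host 1 (new)  [load 20/50]
  30 → host 1  [load 50/50]
  5 → host 2 (new)  [load 5/50]
  25 → host 2  [load 30/50]
  45 → host 3 (new)  [load 45/50]
  45 → host 4 (new)  [load 45/50]
  15 → host 2  [load 45/50]
  45 → host 5 (new)  [load 45/50]
  5 → host 2  [load 50/50]
  10 → host 6 (new)  [load 10/50]
  15 → host 6  [load 25/50]
  45 → host 7 (new)  [load 45/50]
  35 → host 8 (new)  [load 35/50]
  30 → host 9 (new)  [load 30/50]
9 hosts opened.

9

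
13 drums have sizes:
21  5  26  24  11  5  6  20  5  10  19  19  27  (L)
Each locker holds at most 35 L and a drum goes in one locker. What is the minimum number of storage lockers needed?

Total = 27 + 26 + 24 + 21 + 20 + 19 + 19 + 11 + 10 + 6 + 5 + 5 + 5 = 198 L.
Lower bound: ⌈198/35⌉ = 6 storage lockers.
Also, 7 drums each exceed 35/2 L, and no two of those can share a locker, so at least 7 storage lockers are needed.
A packing using 7 storage lockers:
  locker 1: 27 + 6 = 33
  locker 2: 26 + 5 = 31
  locker 3: 24 + 11 = 35
  locker 4: 21 + 10 = 31
  locker 5: 20 + 5 + 5 = 30
  locker 6: 19 = 19
  locker 7: 19 = 19
This matches the lower bound, so 7 is optimal.

7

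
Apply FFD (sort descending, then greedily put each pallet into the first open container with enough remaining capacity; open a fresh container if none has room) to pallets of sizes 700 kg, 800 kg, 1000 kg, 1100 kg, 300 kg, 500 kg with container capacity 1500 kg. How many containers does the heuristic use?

Sorted descending: 1100, 1000, 800, 700, 500, 300.
  1100 → container 1 (new)  [load 1100/1500]
  1000 → container 2 (new)  [load 1000/1500]
  800 → container 3 (new)  [load 800/1500]
  700 → container 3  [load 1500/1500]
  500 → container 2  [load 1500/1500]
  300 → container 1  [load 1400/1500]
3 containers opened.

3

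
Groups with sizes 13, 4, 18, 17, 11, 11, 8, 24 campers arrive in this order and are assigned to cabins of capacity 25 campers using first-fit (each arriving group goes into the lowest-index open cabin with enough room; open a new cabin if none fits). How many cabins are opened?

5

  13 → cabin 1 (new)  [load 13/25]
  4 → cabin 1  [load 17/25]
  18 → cabin 2 (new)  [load 18/25]
  17 → cabin 3 (new)  [load 17/25]
  11 → cabin 4 (new)  [load 11/25]
  11 → cabin 4  [load 22/25]
  8 → cabin 1  [load 25/25]
  24 → cabin 5 (new)  [load 24/25]
5 cabins opened.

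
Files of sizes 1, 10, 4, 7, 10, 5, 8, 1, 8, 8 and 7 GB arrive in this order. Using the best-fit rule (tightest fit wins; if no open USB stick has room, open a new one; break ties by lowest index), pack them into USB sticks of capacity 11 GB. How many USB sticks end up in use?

8

  1 → USB stick 1 (new)  [load 1/11]
  10 → USB stick 1  [load 11/11]
  4 → USB stick 2 (new)  [load 4/11]
  7 → USB stick 2  [load 11/11]
  10 → USB stick 3 (new)  [load 10/11]
  5 → USB stick 4 (new)  [load 5/11]
  8 → USB stick 5 (new)  [load 8/11]
  1 → USB stick 3  [load 11/11]
  8 → USB stick 6 (new)  [load 8/11]
  8 → USB stick 7 (new)  [load 8/11]
  7 → USB stick 8 (new)  [load 7/11]
8 USB sticks opened.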